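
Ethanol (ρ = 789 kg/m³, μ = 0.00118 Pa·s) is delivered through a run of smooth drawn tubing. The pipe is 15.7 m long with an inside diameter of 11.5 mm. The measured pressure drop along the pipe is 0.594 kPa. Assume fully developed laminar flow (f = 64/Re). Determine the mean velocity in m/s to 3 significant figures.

For laminar flow, f = 64/Re with Re = ρVD/μ, so Darcy-Weisbach reduces to ΔP = 32μLV/D². Solving for V: V = ΔP·D²/(32μL) = 594·(0.0115)²/(32·0.00118·15.7) = 0.1325 m/s.
Check: Re = ρVD/μ = 789·0.1325·0.0115/0.00118 = 1019 < 2300, so the laminar assumption holds.

V ≈ 0.133 m/s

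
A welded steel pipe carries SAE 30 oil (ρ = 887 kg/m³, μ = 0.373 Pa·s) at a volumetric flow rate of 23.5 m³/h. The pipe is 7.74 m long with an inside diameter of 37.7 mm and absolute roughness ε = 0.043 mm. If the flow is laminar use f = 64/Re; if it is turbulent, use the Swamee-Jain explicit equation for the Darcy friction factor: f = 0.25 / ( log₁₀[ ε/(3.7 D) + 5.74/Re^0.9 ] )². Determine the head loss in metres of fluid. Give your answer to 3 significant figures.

h_f ≈ 43.7 m

Q = 23.5 m³/h = 23.5/3600 = 0.006528 m³/s.
Cross-sectional area A = πD²/4 = π(0.0377)²/4 = 0.001116 m²; mean velocity V = Q/A = 0.006528/0.001116 = 5.848 m/s.
Reynolds number Re = ρVD/μ = 887 · 5.848 · 0.0377 / 0.373 = 524.3.
Re < 2300 → laminar flow, so f = 64/Re = 64/524.3 = 0.1221 (the turbulent correlation is not needed).
Darcy-Weisbach: ΔP = f(L/D)(ρV²/2) = 0.1221·(7.74/0.0377)·(887·5.848²/2) = 0.1221·205.3·1.517e+04 = 3.801e+05 Pa.
Head loss h_f = ΔP/(ρg) = 3.801e+05/(887·9.81) = 43.7 m.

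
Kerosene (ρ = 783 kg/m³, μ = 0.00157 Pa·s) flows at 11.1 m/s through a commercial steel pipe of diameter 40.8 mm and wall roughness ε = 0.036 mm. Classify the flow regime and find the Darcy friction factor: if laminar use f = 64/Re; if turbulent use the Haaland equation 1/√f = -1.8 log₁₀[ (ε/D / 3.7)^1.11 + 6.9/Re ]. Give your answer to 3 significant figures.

Re = ρVD/μ = 783·11.1·0.0408/0.00157 = 2.259e+05.
Re > 4000 → turbulent. ε/D = 3.6e-05/0.0408 = 0.000882; Haaland: 1/√f = -1.8 log₁₀[9.53e-05 + 3.05e-05] = 7.02, so f = 0.02029.

f ≈ 0.0203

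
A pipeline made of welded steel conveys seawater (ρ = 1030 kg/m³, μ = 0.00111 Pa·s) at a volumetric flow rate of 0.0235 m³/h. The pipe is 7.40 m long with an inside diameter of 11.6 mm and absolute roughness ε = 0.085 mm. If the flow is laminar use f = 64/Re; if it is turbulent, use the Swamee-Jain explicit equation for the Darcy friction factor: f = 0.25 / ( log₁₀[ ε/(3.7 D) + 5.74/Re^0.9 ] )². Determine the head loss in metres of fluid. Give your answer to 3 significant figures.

h_f ≈ 0.0119 m

Q = 0.0235 m³/h = 0.0235/3600 = 6.528e-06 m³/s.
Cross-sectional area A = πD²/4 = π(0.0116)²/4 = 0.0001057 m²; mean velocity V = Q/A = 6.528e-06/0.0001057 = 0.06177 m/s.
Reynolds number Re = ρVD/μ = 1030 · 0.06177 · 0.0116 / 0.00111 = 664.9.
Re < 2300 → laminar flow, so f = 64/Re = 64/664.9 = 0.09626 (the turbulent correlation is not needed).
Darcy-Weisbach: ΔP = f(L/D)(ρV²/2) = 0.09626·(7.4/0.0116)·(1030·0.06177²/2) = 0.09626·637.9·1.965 = 120.7 Pa.
Head loss h_f = ΔP/(ρg) = 120.7/(1030·9.81) = 0.0119 m.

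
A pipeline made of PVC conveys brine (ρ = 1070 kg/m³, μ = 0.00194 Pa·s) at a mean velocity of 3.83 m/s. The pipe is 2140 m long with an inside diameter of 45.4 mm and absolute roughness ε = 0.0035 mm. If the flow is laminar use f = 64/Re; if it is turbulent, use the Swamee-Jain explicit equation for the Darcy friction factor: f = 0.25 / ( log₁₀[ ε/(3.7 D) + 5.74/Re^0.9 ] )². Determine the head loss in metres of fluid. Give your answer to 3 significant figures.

h_f ≈ 651 m

Reynolds number Re = ρVD/μ = 1070 · 3.83 · 0.0454 / 0.00194 = 9.59e+04.
Re > 4000 → turbulent. Relative roughness ε/D = 3.5e-06/0.0454 = 7.71e-05. Swamee-Jain: f = 0.25/(log₁₀[7.71e-05/3.7 + 5.74/9.59e+04^0.9])² = 0.25/(log₁₀[2.08e-05 + 0.000188])² = 0.25/(-3.679)² = 0.01847.
Darcy-Weisbach: ΔP = f(L/D)(ρV²/2) = 0.01847·(2140/0.0454)·(1070·3.83²/2) = 0.01847·4.714e+04·7848 = 6.832e+06 Pa.
Head loss h_f = ΔP/(ρg) = 6.832e+06/(1070·9.81) = 651 m.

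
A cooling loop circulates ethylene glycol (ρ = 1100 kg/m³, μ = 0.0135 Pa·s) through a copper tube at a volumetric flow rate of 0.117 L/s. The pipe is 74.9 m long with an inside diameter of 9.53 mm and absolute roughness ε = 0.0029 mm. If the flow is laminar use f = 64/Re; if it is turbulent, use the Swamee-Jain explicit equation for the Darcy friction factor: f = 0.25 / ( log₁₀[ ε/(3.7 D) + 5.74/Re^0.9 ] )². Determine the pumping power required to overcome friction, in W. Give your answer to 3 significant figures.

Q = 0.117 L/s = 0.117/1000 = 0.000117 m³/s.
Cross-sectional area A = πD²/4 = π(0.00953)²/4 = 7.133e-05 m²; mean velocity V = Q/A = 0.000117/7.133e-05 = 1.64 m/s.
Reynolds number Re = ρVD/μ = 1100 · 1.64 · 0.00953 / 0.0135 = 1274.
Re < 2300 → laminar flow, so f = 64/Re = 64/1274 = 0.05025 (the turbulent correlation is not needed).
Darcy-Weisbach: ΔP = f(L/D)(ρV²/2) = 0.05025·(74.9/0.00953)·(1100·1.64²/2) = 0.05025·7859·1480 = 5.844e+05 Pa.
Pumping power P = QΔP = 0.000117·5.844e+05 = 68.37 W = 68.4 W.

P ≈ 68.4 W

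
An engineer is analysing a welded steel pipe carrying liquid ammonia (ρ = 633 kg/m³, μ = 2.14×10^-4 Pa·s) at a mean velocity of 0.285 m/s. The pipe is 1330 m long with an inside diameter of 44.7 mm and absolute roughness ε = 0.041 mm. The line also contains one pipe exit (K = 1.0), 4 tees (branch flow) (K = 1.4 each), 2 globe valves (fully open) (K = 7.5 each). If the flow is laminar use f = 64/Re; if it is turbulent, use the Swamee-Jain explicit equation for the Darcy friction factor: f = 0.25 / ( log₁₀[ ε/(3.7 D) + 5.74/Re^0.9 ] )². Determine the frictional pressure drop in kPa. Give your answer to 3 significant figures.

Reynolds number Re = ρVD/μ = 633 · 0.285 · 0.0447 / 0.000214 = 3.768e+04.
Re > 4000 → turbulent. Relative roughness ε/D = 4.1e-05/0.0447 = 0.000917. Swamee-Jain: f = 0.25/(log₁₀[0.000917/3.7 + 5.74/3.768e+04^0.9])² = 0.25/(log₁₀[0.000248 + 0.000437])² = 0.25/(-3.164)² = 0.02497.
Total minor-loss coefficient ΣK = 1·1 + 4·1.4 + 2·7.5 = 21.6.
ΔP = [f·L/D + ΣK]·(ρV²/2) = [0.02497·1330/0.0447 + 21.6]·(633·0.285²/2) = [742.8 + 21.6]·25.71 = 1.965e+04 Pa.
ΔP = 1.965e+04 Pa = 19.7 kPa.

ΔP ≈ 19.7 kPa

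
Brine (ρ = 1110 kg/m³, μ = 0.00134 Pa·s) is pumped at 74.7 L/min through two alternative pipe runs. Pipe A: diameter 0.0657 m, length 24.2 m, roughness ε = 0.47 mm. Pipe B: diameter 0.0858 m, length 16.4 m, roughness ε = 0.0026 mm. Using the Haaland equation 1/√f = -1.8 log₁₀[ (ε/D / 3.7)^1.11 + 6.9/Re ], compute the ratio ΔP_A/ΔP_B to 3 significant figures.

ΔP_A/ΔP_B ≈ 7.55

Pipe A: V = Q/A = 0.001245/0.00339 = 0.3672 m/s; Re = 1.999e+04; ε/D = 0.00715; Haaland → f = 0.03721; ΔP_A = f(L/D)(ρV²/2) = 1026 Pa.
Pipe B: V = Q/A = 0.001245/0.005782 = 0.2153 m/s; Re = 1.53e+04; ε/D = 3.03e-05; Haaland → f = 0.0276; ΔP_B = f(L/D)(ρV²/2) = 135.8 Pa.
ΔP_A/ΔP_B = 1026/135.8 = 7.55.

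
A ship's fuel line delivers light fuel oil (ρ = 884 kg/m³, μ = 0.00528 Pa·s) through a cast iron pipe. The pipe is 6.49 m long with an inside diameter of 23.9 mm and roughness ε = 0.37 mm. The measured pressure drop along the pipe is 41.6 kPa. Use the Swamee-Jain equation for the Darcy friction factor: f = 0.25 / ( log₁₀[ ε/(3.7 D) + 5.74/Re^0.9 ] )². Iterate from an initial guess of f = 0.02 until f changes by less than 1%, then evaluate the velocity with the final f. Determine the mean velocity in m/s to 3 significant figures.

Rearranging Darcy-Weisbach: V = √(2·ΔP·D/(f·L·ρ)). With ε/D = 0.00037/0.0239 = 0.0155, iterate starting from f = 0.02:
  f = 0.02 → V = √(2·4.16e+04·0.0239/(0.02·6.49·884)) = 4.163 m/s; Re = ρVD/μ = 1.666e+04; f → 0.04755
  f = 0.04755 → V = 2.7 m/s; Re = 1.08e+04; f → 0.04906
  f = 0.04906 → V = 2.658 m/s; Re = 1.064e+04; f → 0.04913
Converged (Δf/f < 1%). With the final f = 0.04913: V = √(2·4.16e+04·0.0239/(0.04913·6.49·884)) = 2.656 m/s.

V ≈ 2.66 m/s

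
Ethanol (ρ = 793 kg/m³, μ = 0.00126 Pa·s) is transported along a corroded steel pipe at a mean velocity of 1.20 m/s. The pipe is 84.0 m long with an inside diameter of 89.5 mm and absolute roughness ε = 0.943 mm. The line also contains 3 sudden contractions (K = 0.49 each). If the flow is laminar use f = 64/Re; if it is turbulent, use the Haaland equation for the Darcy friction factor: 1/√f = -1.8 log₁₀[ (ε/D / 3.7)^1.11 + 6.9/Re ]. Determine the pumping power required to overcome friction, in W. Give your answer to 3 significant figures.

Reynolds number Re = ρVD/μ = 793 · 1.2 · 0.0895 / 0.00126 = 6.759e+04.
Re > 4000 → turbulent. Relative roughness ε/D = 0.000943/0.0895 = 0.0105. Haaland: 1/√f = -1.8 log₁₀[(0.0105/3.7)^1.11 + 6.9/6.759e+04] = -1.8 log₁₀[0.00149 + 0.000102] = 5.034, so f = 0.03946.
Total minor-loss coefficient ΣK = 3·0.49 = 1.47.
ΔP = [f·L/D + ΣK]·(ρV²/2) = [0.03946·84/0.0895 + 1.47]·(793·1.2²/2) = [37.03 + 1.47]·571 = 2.198e+04 Pa.
Q = V·A = 1.2·0.006291 = 0.007549 m³/s.
Pumping power P = QΔP = 0.007549·2.198e+04 = 166.0 W = 166 W.

P ≈ 166 W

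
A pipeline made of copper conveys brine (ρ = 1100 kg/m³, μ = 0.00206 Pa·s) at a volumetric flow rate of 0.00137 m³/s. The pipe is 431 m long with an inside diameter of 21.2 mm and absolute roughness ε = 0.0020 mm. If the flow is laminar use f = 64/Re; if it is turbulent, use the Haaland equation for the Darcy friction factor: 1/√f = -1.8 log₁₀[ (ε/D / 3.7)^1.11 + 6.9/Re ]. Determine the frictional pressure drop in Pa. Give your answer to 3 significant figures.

Cross-sectional area A = πD²/4 = π(0.0212)²/4 = 0.000353 m²; mean velocity V = Q/A = 0.00137/0.000353 = 3.881 m/s.
Reynolds number Re = ρVD/μ = 1100 · 3.881 · 0.0212 / 0.00206 = 4.394e+04.
Re > 4000 → turbulent. Relative roughness ε/D = 2e-06/0.0212 = 9.43e-05. Haaland: 1/√f = -1.8 log₁₀[(9.43e-05/3.7)^1.11 + 6.9/4.394e+04] = -1.8 log₁₀[7.97e-06 + 0.000157] = 6.808, so f = 0.02157.
Darcy-Weisbach: ΔP = f(L/D)(ρV²/2) = 0.02157·(431/0.0212)·(1100·3.881²/2) = 0.02157·2.033e+04·8285 = 3.633e+06 Pa.

ΔP ≈ 3.63×10^6 Pa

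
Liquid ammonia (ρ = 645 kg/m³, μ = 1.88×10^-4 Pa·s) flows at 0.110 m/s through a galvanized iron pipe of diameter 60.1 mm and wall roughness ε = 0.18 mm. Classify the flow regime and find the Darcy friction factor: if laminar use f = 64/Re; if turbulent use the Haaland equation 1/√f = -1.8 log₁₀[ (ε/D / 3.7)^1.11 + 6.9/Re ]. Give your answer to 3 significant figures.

f ≈ 0.0307

Re = ρVD/μ = 645·0.11·0.0601/0.000188 = 2.268e+04.
Re > 4000 → turbulent. ε/D = 0.00018/0.0601 = 0.003; Haaland: 1/√f = -1.8 log₁₀[0.00037 + 0.000304] = 5.708, so f = 0.03069.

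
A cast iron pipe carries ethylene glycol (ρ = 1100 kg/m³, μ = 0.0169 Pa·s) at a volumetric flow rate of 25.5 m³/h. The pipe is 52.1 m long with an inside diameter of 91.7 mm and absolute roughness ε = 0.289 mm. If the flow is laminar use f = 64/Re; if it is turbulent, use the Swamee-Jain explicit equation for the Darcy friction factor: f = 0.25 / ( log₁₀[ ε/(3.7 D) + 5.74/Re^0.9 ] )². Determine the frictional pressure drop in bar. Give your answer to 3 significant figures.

Q = 25.5 m³/h = 25.5/3600 = 0.007083 m³/s.
Cross-sectional area A = πD²/4 = π(0.0917)²/4 = 0.006604 m²; mean velocity V = Q/A = 0.007083/0.006604 = 1.073 m/s.
Reynolds number Re = ρVD/μ = 1100 · 1.073 · 0.0917 / 0.0169 = 6402.
Re > 4000 → turbulent. Relative roughness ε/D = 0.000289/0.0917 = 0.00315. Swamee-Jain: f = 0.25/(log₁₀[0.00315/3.7 + 5.74/6402^0.9])² = 0.25/(log₁₀[0.000852 + 0.00215])² = 0.25/(-2.522)² = 0.0393.
Darcy-Weisbach: ΔP = f(L/D)(ρV²/2) = 0.0393·(52.1/0.0917)·(1100·1.073²/2) = 0.0393·568.2·632.7 = 1.413e+04 Pa.
ΔP = 1.413e+04 Pa = 0.141 bar.

ΔP ≈ 0.141 bar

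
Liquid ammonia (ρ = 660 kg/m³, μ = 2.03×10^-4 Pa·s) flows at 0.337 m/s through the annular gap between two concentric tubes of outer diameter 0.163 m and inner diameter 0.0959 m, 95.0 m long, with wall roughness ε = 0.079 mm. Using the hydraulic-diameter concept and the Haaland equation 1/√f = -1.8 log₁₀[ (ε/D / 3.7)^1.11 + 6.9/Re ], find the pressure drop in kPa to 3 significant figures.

ΔP ≈ 1.23 kPa

Hydraulic diameter D_h = 4A/P = D_o - D_i = 0.163 - 0.0959 = 0.0671 m.
Re = ρVD_h/μ = 660·0.337·0.0671/0.000203 = 7.352e+04.
ε/D_h = 7.9e-05/0.0671 = 0.00118; Haaland gives 1/√f = -1.8 log₁₀[0.000131+9.39e-05] = 6.566, so f = 0.0232.
ΔP = f(L/D_h)(ρV²/2) = 0.0232·95/0.0671·37.48 = 1231 Pa.
ΔP = 1.23 kPa.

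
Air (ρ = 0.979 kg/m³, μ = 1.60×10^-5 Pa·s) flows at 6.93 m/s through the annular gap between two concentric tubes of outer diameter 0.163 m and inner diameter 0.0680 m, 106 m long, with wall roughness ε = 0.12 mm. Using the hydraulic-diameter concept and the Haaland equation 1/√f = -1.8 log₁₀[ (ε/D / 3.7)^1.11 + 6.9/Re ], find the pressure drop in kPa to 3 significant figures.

Hydraulic diameter D_h = 4A/P = D_o - D_i = 0.163 - 0.068 = 0.095 m.
Re = ρVD_h/μ = 0.979·6.93·0.095/1.6e-05 = 4.028e+04.
ε/D_h = 0.00012/0.095 = 0.00126; Haaland gives 1/√f = -1.8 log₁₀[0.000142+0.000171] = 6.308, so f = 0.02513.
ΔP = f(L/D_h)(ρV²/2) = 0.02513·106/0.095·23.51 = 659.3 Pa.
ΔP = 0.659 kPa.

ΔP ≈ 0.659 kPa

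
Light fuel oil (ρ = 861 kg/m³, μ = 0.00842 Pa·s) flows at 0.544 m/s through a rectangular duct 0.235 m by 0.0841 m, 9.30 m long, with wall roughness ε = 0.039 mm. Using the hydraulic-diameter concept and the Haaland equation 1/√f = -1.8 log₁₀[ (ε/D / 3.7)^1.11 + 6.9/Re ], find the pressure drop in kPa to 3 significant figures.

ΔP ≈ 0.331 kPa

Hydraulic diameter D_h = 4A/P = 4·(0.235·0.0841)/(2·(0.235+0.0841)) = 0.07905/0.6382 = 0.1239 m.
Re = ρVD_h/μ = 861·0.544·0.1239/0.00842 = 6891.
ε/D_h = 3.9e-05/0.1239 = 0.000315; Haaland gives 1/√f = -1.8 log₁₀[3.04e-05+0.001] = 5.376, so f = 0.03461.
ΔP = f(L/D_h)(ρV²/2) = 0.03461·9.3/0.1239·127.4 = 331 Pa.
ΔP = 0.331 kPa.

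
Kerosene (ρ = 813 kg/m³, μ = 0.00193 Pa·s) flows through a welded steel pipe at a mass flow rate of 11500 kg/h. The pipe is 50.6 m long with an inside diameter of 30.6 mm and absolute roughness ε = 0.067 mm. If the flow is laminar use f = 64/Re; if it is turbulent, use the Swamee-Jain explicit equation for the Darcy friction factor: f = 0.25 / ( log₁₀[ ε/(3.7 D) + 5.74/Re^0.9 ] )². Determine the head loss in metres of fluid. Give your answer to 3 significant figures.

h_f ≈ 63.7 m

ṁ = 11500 kg/h = 11500/3600 = 3.194 kg/s.
A = πD²/4 = π(0.0306)²/4 = 0.0007354 m²; mean velocity V = ṁ/(ρA) = 3.194/(813 · 0.0007354) = 5.343 m/s.
Reynolds number Re = ρVD/μ = 813 · 5.343 · 0.0306 / 0.00193 = 6.887e+04.
Re > 4000 → turbulent. Relative roughness ε/D = 6.7e-05/0.0306 = 0.00219. Swamee-Jain: f = 0.25/(log₁₀[0.00219/3.7 + 5.74/6.887e+04^0.9])² = 0.25/(log₁₀[0.000592 + 0.000254])² = 0.25/(-3.073)² = 0.02648.
Darcy-Weisbach: ΔP = f(L/D)(ρV²/2) = 0.02648·(50.6/0.0306)·(813·5.343²/2) = 0.02648·1654·1.16e+04 = 5.081e+05 Pa.
Head loss h_f = ΔP/(ρg) = 5.081e+05/(813·9.81) = 63.7 m.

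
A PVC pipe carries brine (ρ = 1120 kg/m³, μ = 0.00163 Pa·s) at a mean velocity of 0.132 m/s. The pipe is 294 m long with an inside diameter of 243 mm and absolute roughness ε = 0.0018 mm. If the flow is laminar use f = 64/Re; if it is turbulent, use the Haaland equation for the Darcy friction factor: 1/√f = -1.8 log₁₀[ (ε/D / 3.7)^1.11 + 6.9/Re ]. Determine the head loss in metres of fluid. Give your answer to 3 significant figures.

h_f ≈ 0.0270 m

Reynolds number Re = ρVD/μ = 1120 · 0.132 · 0.243 / 0.00163 = 2.204e+04.
Re > 4000 → turbulent. Relative roughness ε/D = 1.8e-06/0.243 = 7.41e-06. Haaland: 1/√f = -1.8 log₁₀[(7.41e-06/3.7)^1.11 + 6.9/2.204e+04] = -1.8 log₁₀[4.73e-07 + 0.000313] = 6.307, so f = 0.02514.
Darcy-Weisbach: ΔP = f(L/D)(ρV²/2) = 0.02514·(294/0.243)·(1120·0.132²/2) = 0.02514·1210·9.757 = 296.8 Pa.
Head loss h_f = ΔP/(ρg) = 296.8/(1120·9.81) = 0.0270 m.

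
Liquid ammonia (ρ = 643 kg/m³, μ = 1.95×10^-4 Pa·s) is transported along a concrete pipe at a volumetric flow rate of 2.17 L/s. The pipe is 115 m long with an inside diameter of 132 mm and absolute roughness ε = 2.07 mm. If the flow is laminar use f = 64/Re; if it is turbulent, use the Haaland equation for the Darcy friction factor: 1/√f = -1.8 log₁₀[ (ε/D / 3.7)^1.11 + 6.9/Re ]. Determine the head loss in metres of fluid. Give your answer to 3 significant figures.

h_f ≈ 0.0504 m

Q = 2.17 L/s = 2.17/1000 = 0.00217 m³/s.
Cross-sectional area A = πD²/4 = π(0.132)²/4 = 0.01368 m²; mean velocity V = Q/A = 0.00217/0.01368 = 0.1586 m/s.
Reynolds number Re = ρVD/μ = 643 · 0.1586 · 0.132 / 0.000195 = 6.902e+04.
Re > 4000 → turbulent. Relative roughness ε/D = 0.00207/0.132 = 0.0157. Haaland: 1/√f = -1.8 log₁₀[(0.0157/3.7)^1.11 + 6.9/6.902e+04] = -1.8 log₁₀[0.00232 + 0.0001] = 4.708, so f = 0.04512.
Darcy-Weisbach: ΔP = f(L/D)(ρV²/2) = 0.04512·(115/0.132)·(643·0.1586²/2) = 0.04512·871.2·8.084 = 317.8 Pa.
Head loss h_f = ΔP/(ρg) = 317.8/(643·9.81) = 0.0504 m.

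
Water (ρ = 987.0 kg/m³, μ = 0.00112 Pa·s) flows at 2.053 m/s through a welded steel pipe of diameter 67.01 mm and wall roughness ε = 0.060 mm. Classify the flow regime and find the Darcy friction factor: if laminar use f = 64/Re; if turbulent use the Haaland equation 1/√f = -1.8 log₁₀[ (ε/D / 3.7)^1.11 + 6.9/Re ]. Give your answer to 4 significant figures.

f ≈ 0.02123

Re = ρVD/μ = 987·2.053·0.06701/0.00112 = 1.212e+05.
Re > 4000 → turbulent. ε/D = 6e-05/0.06701 = 0.000895; Haaland: 1/√f = -1.8 log₁₀[9.68e-05 + 5.69e-05] = 6.864, so f = 0.02123.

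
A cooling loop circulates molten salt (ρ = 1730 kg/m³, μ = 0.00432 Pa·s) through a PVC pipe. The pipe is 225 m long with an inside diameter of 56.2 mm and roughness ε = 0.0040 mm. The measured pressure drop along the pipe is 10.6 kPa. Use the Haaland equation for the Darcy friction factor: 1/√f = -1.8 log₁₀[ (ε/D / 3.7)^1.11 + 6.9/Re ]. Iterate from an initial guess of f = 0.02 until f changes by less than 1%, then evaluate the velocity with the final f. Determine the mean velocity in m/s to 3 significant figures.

Rearranging Darcy-Weisbach: V = √(2·ΔP·D/(f·L·ρ)). With ε/D = 4e-06/0.0562 = 7.12e-05, iterate starting from f = 0.02:
  f = 0.02 → V = √(2·1.06e+04·0.0562/(0.02·225·1730)) = 0.3912 m/s; Re = ρVD/μ = 8805; f → 0.03206
  f = 0.03206 → V = 0.309 m/s; Re = 6954; f → 0.03427
  f = 0.03427 → V = 0.2988 m/s; Re = 6726; f → 0.03461
Converged (Δf/f < 1%). With the final f = 0.03461: V = √(2·1.06e+04·0.0562/(0.03461·225·1730)) = 0.2974 m/s.

V ≈ 0.297 m/s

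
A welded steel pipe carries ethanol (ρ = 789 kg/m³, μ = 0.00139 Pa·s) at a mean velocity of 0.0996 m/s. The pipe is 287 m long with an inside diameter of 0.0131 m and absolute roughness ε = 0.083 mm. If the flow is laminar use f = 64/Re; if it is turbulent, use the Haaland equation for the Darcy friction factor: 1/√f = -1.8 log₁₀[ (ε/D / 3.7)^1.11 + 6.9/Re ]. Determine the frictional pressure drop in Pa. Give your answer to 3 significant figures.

ΔP ≈ 7410 Pa

Reynolds number Re = ρVD/μ = 789 · 0.0996 · 0.0131 / 0.00139 = 740.6.
Re < 2300 → laminar flow, so f = 64/Re = 64/740.6 = 0.08641 (the turbulent correlation is not needed).
Darcy-Weisbach: ΔP = f(L/D)(ρV²/2) = 0.08641·(287/0.0131)·(789·0.0996²/2) = 0.08641·2.191e+04·3.914 = 7409 Pa.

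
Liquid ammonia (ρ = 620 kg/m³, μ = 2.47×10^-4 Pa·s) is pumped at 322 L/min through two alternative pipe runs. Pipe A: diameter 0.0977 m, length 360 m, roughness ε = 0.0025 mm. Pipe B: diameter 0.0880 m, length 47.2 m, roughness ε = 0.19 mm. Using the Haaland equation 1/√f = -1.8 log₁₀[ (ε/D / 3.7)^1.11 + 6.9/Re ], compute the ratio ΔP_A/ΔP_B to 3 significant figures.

Pipe A: V = Q/A = 0.005367/0.007497 = 0.7159 m/s; Re = 1.756e+05; ε/D = 2.56e-05; Haaland → f = 0.01605; ΔP_A = f(L/D)(ρV²/2) = 9394 Pa.
Pipe B: V = Q/A = 0.005367/0.006082 = 0.8824 m/s; Re = 1.949e+05; ε/D = 0.00216; Haaland → f = 0.02472; ΔP_B = f(L/D)(ρV²/2) = 3200 Pa.
ΔP_A/ΔP_B = 9394/3200 = 2.94.

ΔP_A/ΔP_B ≈ 2.94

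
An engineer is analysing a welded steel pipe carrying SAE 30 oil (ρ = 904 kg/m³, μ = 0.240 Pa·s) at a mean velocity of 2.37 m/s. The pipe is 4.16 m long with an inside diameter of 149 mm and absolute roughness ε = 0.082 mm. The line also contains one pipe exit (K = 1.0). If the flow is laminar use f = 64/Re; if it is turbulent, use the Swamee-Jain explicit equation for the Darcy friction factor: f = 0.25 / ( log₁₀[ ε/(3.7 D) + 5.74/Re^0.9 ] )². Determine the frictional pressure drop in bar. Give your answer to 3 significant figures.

ΔP ≈ 0.0595 bar

Reynolds number Re = ρVD/μ = 904 · 2.37 · 0.149 / 0.24 = 1330.
Re < 2300 → laminar flow, so f = 64/Re = 64/1330 = 0.04812 (the turbulent correlation is not needed).
Total minor-loss coefficient ΣK = 1·1 = 1.
ΔP = [f·L/D + ΣK]·(ρV²/2) = [0.04812·4.16/0.149 + 1]·(904·2.37²/2) = [1.343 + 1]·2539 = 5949 Pa.
ΔP = 5949 Pa = 0.0595 bar.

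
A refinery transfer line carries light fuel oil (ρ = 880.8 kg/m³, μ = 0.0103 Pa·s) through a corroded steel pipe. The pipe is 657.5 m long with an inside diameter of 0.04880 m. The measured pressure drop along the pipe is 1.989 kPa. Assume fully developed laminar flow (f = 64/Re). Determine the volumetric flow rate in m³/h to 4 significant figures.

For laminar flow, f = 64/Re with Re = ρVD/μ, so Darcy-Weisbach reduces to ΔP = 32μLV/D². Solving for V: V = ΔP·D²/(32μL) = 1989·(0.0488)²/(32·0.0103·657.5) = 0.02186 m/s.
Check: Re = ρVD/μ = 880.8·0.02186·0.0488/0.0103 = 91.21 < 2300, so the laminar assumption holds.
Q = V·A = 0.02186·(π/4·0.0488²) = 4.088e-05 m³/s = 0.1472 m³/h.

Q ≈ 0.1472 m³/h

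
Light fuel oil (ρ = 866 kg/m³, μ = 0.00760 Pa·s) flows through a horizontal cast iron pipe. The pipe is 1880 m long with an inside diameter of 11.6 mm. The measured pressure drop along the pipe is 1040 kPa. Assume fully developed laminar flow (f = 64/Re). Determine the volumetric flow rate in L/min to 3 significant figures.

Q ≈ 1.94 L/min

For laminar flow, f = 64/Re with Re = ρVD/μ, so Darcy-Weisbach reduces to ΔP = 32μLV/D². Solving for V: V = ΔP·D²/(32μL) = 1.04e+06·(0.0116)²/(32·0.0076·1880) = 0.3061 m/s.
Check: Re = ρVD/μ = 866·0.3061·0.0116/0.0076 = 404.6 < 2300, so the laminar assumption holds.
Q = V·A = 0.3061·(π/4·0.0116²) = 3.235e-05 m³/s = 1.94 L/min.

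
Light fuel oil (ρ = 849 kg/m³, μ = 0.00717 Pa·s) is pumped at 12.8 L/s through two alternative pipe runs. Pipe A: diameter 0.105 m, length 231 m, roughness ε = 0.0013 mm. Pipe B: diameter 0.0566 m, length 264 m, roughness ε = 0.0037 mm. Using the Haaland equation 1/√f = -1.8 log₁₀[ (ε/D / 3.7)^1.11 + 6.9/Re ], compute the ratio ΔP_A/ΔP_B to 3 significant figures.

ΔP_A/ΔP_B ≈ 0.0461

Pipe A: V = Q/A = 0.0128/0.008659 = 1.478 m/s; Re = 1.838e+04; ε/D = 1.24e-05; Haaland → f = 0.02632; ΔP_A = f(L/D)(ρV²/2) = 5.371e+04 Pa.
Pipe B: V = Q/A = 0.0128/0.002516 = 5.087 m/s; Re = 3.41e+04; ε/D = 6.54e-05; Haaland → f = 0.02276; ΔP_B = f(L/D)(ρV²/2) = 1.166e+06 Pa.
ΔP_A/ΔP_B = 5.371e+04/1.166e+06 = 0.0461.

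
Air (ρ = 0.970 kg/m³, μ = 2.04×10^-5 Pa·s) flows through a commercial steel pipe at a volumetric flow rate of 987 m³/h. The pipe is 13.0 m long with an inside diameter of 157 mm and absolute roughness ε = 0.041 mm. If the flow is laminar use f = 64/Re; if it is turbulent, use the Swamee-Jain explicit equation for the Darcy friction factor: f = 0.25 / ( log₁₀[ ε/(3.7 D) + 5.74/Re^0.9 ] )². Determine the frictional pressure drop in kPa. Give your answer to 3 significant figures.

Q = 987 m³/h = 987/3600 = 0.2742 m³/s.
Cross-sectional area A = πD²/4 = π(0.157)²/4 = 0.01936 m²; mean velocity V = Q/A = 0.2742/0.01936 = 14.16 m/s.
Reynolds number Re = ρVD/μ = 0.97 · 14.16 · 0.157 / 2.04e-05 = 1.057e+05.
Re > 4000 → turbulent. Relative roughness ε/D = 4.1e-05/0.157 = 0.000261. Swamee-Jain: f = 0.25/(log₁₀[0.000261/3.7 + 5.74/1.057e+05^0.9])² = 0.25/(log₁₀[7.06e-05 + 0.000173])² = 0.25/(-3.614)² = 0.01914.
Darcy-Weisbach: ΔP = f(L/D)(ρV²/2) = 0.01914·(13/0.157)·(0.97·14.16²/2) = 0.01914·82.8·97.27 = 154.2 Pa.
ΔP = 154.2 Pa = 0.154 kPa.

ΔP ≈ 0.154 kPa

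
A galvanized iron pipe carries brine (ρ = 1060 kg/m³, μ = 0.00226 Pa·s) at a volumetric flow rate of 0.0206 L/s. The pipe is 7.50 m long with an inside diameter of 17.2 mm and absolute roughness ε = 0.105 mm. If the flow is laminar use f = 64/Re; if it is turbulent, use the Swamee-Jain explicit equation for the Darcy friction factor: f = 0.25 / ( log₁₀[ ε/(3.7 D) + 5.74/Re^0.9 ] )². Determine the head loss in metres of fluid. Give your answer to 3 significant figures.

Q = 0.0206 L/s = 0.0206/1000 = 2.06e-05 m³/s.
Cross-sectional area A = πD²/4 = π(0.0172)²/4 = 0.0002324 m²; mean velocity V = Q/A = 2.06e-05/0.0002324 = 0.08866 m/s.
Reynolds number Re = ρVD/μ = 1060 · 0.08866 · 0.0172 / 0.00226 = 715.2.
Re < 2300 → laminar flow, so f = 64/Re = 64/715.2 = 0.08948 (the turbulent correlation is not needed).
Darcy-Weisbach: ΔP = f(L/D)(ρV²/2) = 0.08948·(7.5/0.0172)·(1060·0.08866²/2) = 0.08948·436·4.166 = 162.5 Pa.
Head loss h_f = ΔP/(ρg) = 162.5/(1060·9.81) = 0.0156 m.

h_f ≈ 0.0156 m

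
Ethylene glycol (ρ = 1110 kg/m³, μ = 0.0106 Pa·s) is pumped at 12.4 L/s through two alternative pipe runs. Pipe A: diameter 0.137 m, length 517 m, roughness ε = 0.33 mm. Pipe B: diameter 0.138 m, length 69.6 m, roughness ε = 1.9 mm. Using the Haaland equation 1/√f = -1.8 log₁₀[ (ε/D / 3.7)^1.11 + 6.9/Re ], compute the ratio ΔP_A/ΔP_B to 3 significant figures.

ΔP_A/ΔP_B ≈ 5.49

Pipe A: V = Q/A = 0.0124/0.01474 = 0.8412 m/s; Re = 1.207e+04; ε/D = 0.00241; Haaland → f = 0.03287; ΔP_A = f(L/D)(ρV²/2) = 4.871e+04 Pa.
Pipe B: V = Q/A = 0.0124/0.01496 = 0.829 m/s; Re = 1.198e+04; ε/D = 0.0138; Haaland → f = 0.04611; ΔP_B = f(L/D)(ρV²/2) = 8871 Pa.
ΔP_A/ΔP_B = 4.871e+04/8871 = 5.49.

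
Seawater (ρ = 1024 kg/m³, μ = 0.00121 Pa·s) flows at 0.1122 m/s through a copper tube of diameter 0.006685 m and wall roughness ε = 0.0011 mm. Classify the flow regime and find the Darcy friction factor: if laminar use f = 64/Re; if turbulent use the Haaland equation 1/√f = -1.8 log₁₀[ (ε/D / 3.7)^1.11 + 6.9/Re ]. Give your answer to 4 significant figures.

Re = ρVD/μ = 1024·0.1122·0.006685/0.00121 = 634.8.
Re < 2300 → laminar, so f = 64/Re = 0.1008 (roughness is irrelevant in laminar flow).

f ≈ 0.1008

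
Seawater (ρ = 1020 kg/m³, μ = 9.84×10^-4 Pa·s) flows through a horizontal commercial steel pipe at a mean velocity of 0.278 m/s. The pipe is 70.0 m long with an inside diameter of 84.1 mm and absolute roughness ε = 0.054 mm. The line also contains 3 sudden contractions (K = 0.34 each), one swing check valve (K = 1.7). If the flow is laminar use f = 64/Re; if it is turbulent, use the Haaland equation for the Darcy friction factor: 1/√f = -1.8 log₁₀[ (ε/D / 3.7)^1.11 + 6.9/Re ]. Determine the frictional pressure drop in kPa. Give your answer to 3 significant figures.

ΔP ≈ 0.956 kPa

Reynolds number Re = ρVD/μ = 1020 · 0.278 · 0.0841 / 0.000984 = 2.424e+04.
Re > 4000 → turbulent. Relative roughness ε/D = 5.4e-05/0.0841 = 0.000642. Haaland: 1/√f = -1.8 log₁₀[(0.000642/3.7)^1.11 + 6.9/2.424e+04] = -1.8 log₁₀[6.69e-05 + 0.000285] = 6.217, so f = 0.02587.
Total minor-loss coefficient ΣK = 3·0.34 + 1·1.7 = 2.72.
ΔP = [f·L/D + ΣK]·(ρV²/2) = [0.02587·70/0.0841 + 2.72]·(1020·0.278²/2) = [21.53 + 2.72]·39.41 = 956 Pa.
ΔP = 956 Pa = 0.956 kPa.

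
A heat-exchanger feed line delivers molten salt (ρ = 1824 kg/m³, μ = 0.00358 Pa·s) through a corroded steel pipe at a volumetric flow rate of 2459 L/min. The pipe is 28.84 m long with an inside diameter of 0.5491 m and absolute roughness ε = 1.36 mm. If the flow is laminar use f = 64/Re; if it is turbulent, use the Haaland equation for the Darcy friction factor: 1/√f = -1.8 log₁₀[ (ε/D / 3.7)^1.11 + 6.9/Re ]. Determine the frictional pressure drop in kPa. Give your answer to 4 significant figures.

ΔP ≈ 0.03935 kPa

Q = 2459 L/min = 2459/60000 = 0.04098 m³/s.
Cross-sectional area A = πD²/4 = π(0.5491)²/4 = 0.2368 m²; mean velocity V = Q/A = 0.04098/0.2368 = 0.1731 m/s.
Reynolds number Re = ρVD/μ = 1824 · 0.1731 · 0.5491 / 0.00358 = 4.842e+04.
Re > 4000 → turbulent. Relative roughness ε/D = 0.00136/0.5491 = 0.00248. Haaland: 1/√f = -1.8 log₁₀[(0.00248/3.7)^1.11 + 6.9/4.842e+04] = -1.8 log₁₀[0.0003 + 0.000143] = 6.038, so f = 0.02743.
Darcy-Weisbach: ΔP = f(L/D)(ρV²/2) = 0.02743·(28.84/0.5491)·(1824·0.1731²/2) = 0.02743·52.52·27.32 = 39.35 Pa.
ΔP = 39.35 Pa = 0.03935 kPa.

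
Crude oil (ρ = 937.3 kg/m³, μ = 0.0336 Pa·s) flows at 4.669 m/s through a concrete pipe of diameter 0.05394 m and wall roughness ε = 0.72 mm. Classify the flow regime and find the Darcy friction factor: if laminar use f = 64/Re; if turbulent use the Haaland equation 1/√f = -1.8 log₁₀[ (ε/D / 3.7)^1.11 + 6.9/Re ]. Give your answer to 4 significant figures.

Re = ρVD/μ = 937.3·4.669·0.05394/0.0336 = 7025.
Re > 4000 → turbulent. ε/D = 0.00072/0.05394 = 0.0133; Haaland: 1/√f = -1.8 log₁₀[0.00194 + 0.000982] = 4.561, so f = 0.04807.

f ≈ 0.04807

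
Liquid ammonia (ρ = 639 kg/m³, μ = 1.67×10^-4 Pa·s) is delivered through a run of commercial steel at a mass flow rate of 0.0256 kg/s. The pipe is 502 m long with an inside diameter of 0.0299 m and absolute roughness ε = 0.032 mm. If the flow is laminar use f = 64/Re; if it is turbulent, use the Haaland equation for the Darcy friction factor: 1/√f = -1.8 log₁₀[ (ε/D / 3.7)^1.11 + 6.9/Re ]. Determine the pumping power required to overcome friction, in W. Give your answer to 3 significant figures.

A = πD²/4 = π(0.0299)²/4 = 0.0007022 m²; mean velocity V = ṁ/(ρA) = 0.0256/(639 · 0.0007022) = 0.05706 m/s.
Reynolds number Re = ρVD/μ = 639 · 0.05706 · 0.0299 / 0.000167 = 6528.
Re > 4000 → turbulent. Relative roughness ε/D = 3.2e-05/0.0299 = 0.00107. Haaland: 1/√f = -1.8 log₁₀[(0.00107/3.7)^1.11 + 6.9/6528] = -1.8 log₁₀[0.000118 + 0.00106] = 5.274, so f = 0.03595.
Darcy-Weisbach: ΔP = f(L/D)(ρV²/2) = 0.03595·(502/0.0299)·(639·0.05706²/2) = 0.03595·1.679e+04·1.04 = 627.8 Pa.
Q = ṁ/ρ = 0.0256/639 = 4.006e-05 m³/s.
Pumping power P = QΔP = 4.006e-05·627.8 = 0.02515 W = 0.0252 W.

P ≈ 0.0252 W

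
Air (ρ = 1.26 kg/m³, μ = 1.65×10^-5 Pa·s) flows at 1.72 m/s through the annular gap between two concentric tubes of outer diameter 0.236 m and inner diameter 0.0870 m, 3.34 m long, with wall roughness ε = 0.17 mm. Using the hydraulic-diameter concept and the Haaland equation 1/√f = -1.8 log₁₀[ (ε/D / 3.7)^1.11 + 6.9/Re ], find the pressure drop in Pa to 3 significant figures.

ΔP ≈ 1.17 Pa

Hydraulic diameter D_h = 4A/P = D_o - D_i = 0.236 - 0.087 = 0.149 m.
Re = ρVD_h/μ = 1.26·1.72·0.149/1.65e-05 = 1.957e+04.
ε/D_h = 0.00017/0.149 = 0.00114; Haaland gives 1/√f = -1.8 log₁₀[0.000127+0.000353] = 5.975, so f = 0.02801.
ΔP = f(L/D_h)(ρV²/2) = 0.02801·3.34/0.149·1.864 = 1.17 Pa.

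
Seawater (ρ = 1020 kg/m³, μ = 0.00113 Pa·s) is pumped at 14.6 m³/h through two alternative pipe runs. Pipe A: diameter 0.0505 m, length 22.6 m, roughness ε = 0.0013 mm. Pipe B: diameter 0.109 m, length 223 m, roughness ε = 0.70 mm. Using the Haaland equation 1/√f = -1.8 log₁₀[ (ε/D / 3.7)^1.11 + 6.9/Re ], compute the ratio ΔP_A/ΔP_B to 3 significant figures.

Pipe A: V = Q/A = 0.004056/0.002003 = 2.025 m/s; Re = 9.23e+04; ε/D = 2.57e-05; Haaland → f = 0.01822; ΔP_A = f(L/D)(ρV²/2) = 1.705e+04 Pa.
Pipe B: V = Q/A = 0.004056/0.009331 = 0.4346 m/s; Re = 4.276e+04; ε/D = 0.00642; Haaland → f = 0.03453; ΔP_B = f(L/D)(ρV²/2) = 6805 Pa.
ΔP_A/ΔP_B = 1.705e+04/6805 = 2.51.

ΔP_A/ΔP_B ≈ 2.51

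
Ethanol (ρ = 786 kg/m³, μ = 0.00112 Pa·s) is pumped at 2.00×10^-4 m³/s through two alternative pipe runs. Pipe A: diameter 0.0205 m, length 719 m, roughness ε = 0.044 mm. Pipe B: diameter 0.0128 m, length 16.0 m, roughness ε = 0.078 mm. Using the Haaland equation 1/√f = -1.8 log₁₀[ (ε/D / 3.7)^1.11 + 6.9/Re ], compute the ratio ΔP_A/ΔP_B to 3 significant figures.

Pipe A: V = Q/A = 0.0002/0.0003301 = 0.6059 m/s; Re = 8717; ε/D = 0.00215; Haaland → f = 0.03475; ΔP_A = f(L/D)(ρV²/2) = 1.759e+05 Pa.
Pipe B: V = Q/A = 0.0002/0.0001287 = 1.554 m/s; Re = 1.396e+04; ε/D = 0.00609; Haaland → f = 0.03712; ΔP_B = f(L/D)(ρV²/2) = 4.405e+04 Pa.
ΔP_A/ΔP_B = 1.759e+05/4.405e+04 = 3.99.

ΔP_A/ΔP_B ≈ 3.99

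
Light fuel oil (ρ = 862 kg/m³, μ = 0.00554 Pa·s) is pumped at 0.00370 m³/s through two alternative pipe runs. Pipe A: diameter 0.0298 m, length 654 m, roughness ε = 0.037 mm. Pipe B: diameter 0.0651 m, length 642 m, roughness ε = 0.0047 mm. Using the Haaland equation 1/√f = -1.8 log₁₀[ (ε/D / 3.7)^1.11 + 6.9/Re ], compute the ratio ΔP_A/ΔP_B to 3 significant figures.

Pipe A: V = Q/A = 0.0037/0.0006975 = 5.305 m/s; Re = 2.46e+04; ε/D = 0.00124; Haaland → f = 0.02706; ΔP_A = f(L/D)(ρV²/2) = 7.204e+06 Pa.
Pipe B: V = Q/A = 0.0037/0.003329 = 1.112 m/s; Re = 1.126e+04; ε/D = 7.22e-05; Haaland → f = 0.02998; ΔP_B = f(L/D)(ρV²/2) = 1.575e+05 Pa.
ΔP_A/ΔP_B = 7.204e+06/1.575e+05 = 45.8.

ΔP_A/ΔP_B ≈ 45.8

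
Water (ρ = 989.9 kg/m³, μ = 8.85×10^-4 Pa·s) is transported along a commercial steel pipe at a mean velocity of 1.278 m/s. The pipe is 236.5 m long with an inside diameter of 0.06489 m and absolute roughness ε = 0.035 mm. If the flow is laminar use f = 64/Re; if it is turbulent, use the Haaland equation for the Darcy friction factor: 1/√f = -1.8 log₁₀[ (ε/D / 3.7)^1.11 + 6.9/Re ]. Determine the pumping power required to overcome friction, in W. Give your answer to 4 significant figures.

Reynolds number Re = ρVD/μ = 989.9 · 1.278 · 0.06489 / 0.000885 = 9.276e+04.
Re > 4000 → turbulent. Relative roughness ε/D = 3.5e-05/0.06489 = 0.000539. Haaland: 1/√f = -1.8 log₁₀[(0.000539/3.7)^1.11 + 6.9/9.276e+04] = -1.8 log₁₀[5.52e-05 + 7.44e-05] = 6.998, so f = 0.02042.
Darcy-Weisbach: ΔP = f(L/D)(ρV²/2) = 0.02042·(236.5/0.06489)·(989.9·1.278²/2) = 0.02042·3645·808.4 = 6.017e+04 Pa.
Q = V·A = 1.278·0.003307 = 0.004226 m³/s.
Pumping power P = QΔP = 0.004226·6.017e+04 = 254.31 W = 254.3 W.

P ≈ 254.3 W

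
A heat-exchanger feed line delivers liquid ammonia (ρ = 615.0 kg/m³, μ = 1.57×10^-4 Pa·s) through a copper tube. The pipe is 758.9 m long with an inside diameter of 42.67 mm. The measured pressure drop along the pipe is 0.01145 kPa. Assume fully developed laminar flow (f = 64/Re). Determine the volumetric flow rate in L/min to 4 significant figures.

For laminar flow, f = 64/Re with Re = ρVD/μ, so Darcy-Weisbach reduces to ΔP = 32μLV/D². Solving for V: V = ΔP·D²/(32μL) = 11.45·(0.04267)²/(32·0.000157·758.9) = 0.005468 m/s.
Check: Re = ρVD/μ = 615·0.005468·0.04267/0.000157 = 913.9 < 2300, so the laminar assumption holds.
Q = V·A = 0.005468·(π/4·0.04267²) = 7.819e-06 m³/s = 0.4691 L/min.

Q ≈ 0.4691 L/min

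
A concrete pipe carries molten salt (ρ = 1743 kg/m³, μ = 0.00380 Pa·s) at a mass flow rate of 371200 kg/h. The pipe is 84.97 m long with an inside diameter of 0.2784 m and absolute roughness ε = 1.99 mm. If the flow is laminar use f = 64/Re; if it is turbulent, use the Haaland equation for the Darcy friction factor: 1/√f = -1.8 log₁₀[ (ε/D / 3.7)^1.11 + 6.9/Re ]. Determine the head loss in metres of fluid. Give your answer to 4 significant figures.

ṁ = 371200 kg/h = 371200/3600 = 103.1 kg/s.
A = πD²/4 = π(0.2784)²/4 = 0.06087 m²; mean velocity V = ṁ/(ρA) = 103.1/(1743 · 0.06087) = 0.9718 m/s.
Reynolds number Re = ρVD/μ = 1743 · 0.9718 · 0.2784 / 0.0038 = 1.241e+05.
Re > 4000 → turbulent. Relative roughness ε/D = 0.00199/0.2784 = 0.00715. Haaland: 1/√f = -1.8 log₁₀[(0.00715/3.7)^1.11 + 6.9/1.241e+05] = -1.8 log₁₀[0.000971 + 5.56e-05] = 5.379, so f = 0.03456.
Darcy-Weisbach: ΔP = f(L/D)(ρV²/2) = 0.03456·(84.97/0.2784)·(1743·0.9718²/2) = 0.03456·305.2·823.1 = 8682 Pa.
Head loss h_f = ΔP/(ρg) = 8682/(1743·9.81) = 0.5077 m.

h_f ≈ 0.5077 m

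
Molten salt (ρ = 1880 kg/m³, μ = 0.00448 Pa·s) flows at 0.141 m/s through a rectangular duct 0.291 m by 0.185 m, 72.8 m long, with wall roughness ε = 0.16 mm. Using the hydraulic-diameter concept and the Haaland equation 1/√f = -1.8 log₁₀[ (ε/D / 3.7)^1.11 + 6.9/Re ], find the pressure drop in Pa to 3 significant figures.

Hydraulic diameter D_h = 4A/P = 4·(0.291·0.185)/(2·(0.291+0.185)) = 0.2153/0.952 = 0.2262 m.
Re = ρVD_h/μ = 1880·0.141·0.2262/0.00448 = 1.338e+04.
ε/D_h = 0.00016/0.2262 = 0.000707; Haaland gives 1/√f = -1.8 log₁₀[7.45e-05+0.000516] = 5.812, so f = 0.0296.
ΔP = f(L/D_h)(ρV²/2) = 0.0296·72.8/0.2262·18.69 = 178 Pa.

ΔP ≈ 178 Pa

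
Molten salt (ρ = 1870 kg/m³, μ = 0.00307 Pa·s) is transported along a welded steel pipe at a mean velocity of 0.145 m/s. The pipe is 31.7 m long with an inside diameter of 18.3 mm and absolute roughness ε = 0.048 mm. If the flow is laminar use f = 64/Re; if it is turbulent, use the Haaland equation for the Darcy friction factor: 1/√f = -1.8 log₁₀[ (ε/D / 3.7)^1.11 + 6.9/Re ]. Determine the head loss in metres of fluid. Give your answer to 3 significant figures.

Reynolds number Re = ρVD/μ = 1870 · 0.145 · 0.0183 / 0.00307 = 1616.
Re < 2300 → laminar flow, so f = 64/Re = 64/1616 = 0.0396 (the turbulent correlation is not needed).
Darcy-Weisbach: ΔP = f(L/D)(ρV²/2) = 0.0396·(31.7/0.0183)·(1870·0.145²/2) = 0.0396·1732·19.66 = 1348 Pa.
Head loss h_f = ΔP/(ρg) = 1348/(1870·9.81) = 0.0735 m.

h_f ≈ 0.0735 m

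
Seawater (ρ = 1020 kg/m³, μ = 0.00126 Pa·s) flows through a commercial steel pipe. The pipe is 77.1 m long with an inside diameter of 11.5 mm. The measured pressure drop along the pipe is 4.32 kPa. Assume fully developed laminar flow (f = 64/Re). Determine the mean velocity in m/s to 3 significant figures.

V ≈ 0.184 m/s

For laminar flow, f = 64/Re with Re = ρVD/μ, so Darcy-Weisbach reduces to ΔP = 32μLV/D². Solving for V: V = ΔP·D²/(32μL) = 4320·(0.0115)²/(32·0.00126·77.1) = 0.1838 m/s.
Check: Re = ρVD/μ = 1020·0.1838·0.0115/0.00126 = 1711 < 2300, so the laminar assumption holds.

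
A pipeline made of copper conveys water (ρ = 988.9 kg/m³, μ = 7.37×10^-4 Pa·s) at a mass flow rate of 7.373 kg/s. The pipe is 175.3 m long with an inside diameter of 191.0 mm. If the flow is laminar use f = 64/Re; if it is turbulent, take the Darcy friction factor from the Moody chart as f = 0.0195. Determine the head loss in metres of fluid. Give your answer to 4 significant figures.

h_f ≈ 0.06177 m

A = πD²/4 = π(0.191)²/4 = 0.02865 m²; mean velocity V = ṁ/(ρA) = 7.373/(988.9 · 0.02865) = 0.2602 m/s.
Reynolds number Re = ρVD/μ = 988.9 · 0.2602 · 0.191 / 0.000737 = 6.669e+04.
Re > 4000 → turbulent; use the Moody-chart value f = 0.0195.
Darcy-Weisbach: ΔP = f(L/D)(ρV²/2) = 0.0195·(175.3/0.191)·(988.9·0.2602²/2) = 0.0195·917.8·33.48 = 599.2 Pa.
Head loss h_f = ΔP/(ρg) = 599.2/(988.9·9.81) = 0.06177 m.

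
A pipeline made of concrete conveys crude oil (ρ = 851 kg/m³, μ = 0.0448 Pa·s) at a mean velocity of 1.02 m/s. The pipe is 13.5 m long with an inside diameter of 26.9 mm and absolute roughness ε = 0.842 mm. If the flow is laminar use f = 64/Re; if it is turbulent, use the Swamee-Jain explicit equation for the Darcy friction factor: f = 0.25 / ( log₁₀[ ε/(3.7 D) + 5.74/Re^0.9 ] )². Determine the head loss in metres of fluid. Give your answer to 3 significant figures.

h_f ≈ 3.27 m

Reynolds number Re = ρVD/μ = 851 · 1.02 · 0.0269 / 0.0448 = 521.2.
Re < 2300 → laminar flow, so f = 64/Re = 64/521.2 = 0.1228 (the turbulent correlation is not needed).
Darcy-Weisbach: ΔP = f(L/D)(ρV²/2) = 0.1228·(13.5/0.0269)·(851·1.02²/2) = 0.1228·501.9·442.7 = 2.728e+04 Pa.
Head loss h_f = ΔP/(ρg) = 2.728e+04/(851·9.81) = 3.27 m.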